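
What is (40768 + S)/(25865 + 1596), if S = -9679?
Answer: 31089/27461 ≈ 1.1321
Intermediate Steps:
(40768 + S)/(25865 + 1596) = (40768 - 9679)/(25865 + 1596) = 31089/27461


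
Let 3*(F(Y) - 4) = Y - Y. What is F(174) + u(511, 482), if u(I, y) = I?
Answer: 515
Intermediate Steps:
F(Y) = 4 (F(Y) = 4 + (Y - Y)/3 = 4 + (⅓)*0 = 4 + 0 = 4)
F(174) + u(511, 482) = 4 + 511 = 515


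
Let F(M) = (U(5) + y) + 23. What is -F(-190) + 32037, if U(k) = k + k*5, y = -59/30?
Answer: 959579/30 ≈ 31986.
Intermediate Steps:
y = -59/30 (y = -59*1/30 = -59/30 ≈ -1.9667)
U(k) = 6*k (U(k) = k + 5*k = 6*k)
F(M) = 1531/30 (F(M) = (6*5 - 59/30) + 23 = (30 - 59/30) + 23 = 841/30 + 23 = 1531/30)
-F(-190) + 32037 = -1*1531/30 + 32037 = -1531/30 + 32037 = 959579/30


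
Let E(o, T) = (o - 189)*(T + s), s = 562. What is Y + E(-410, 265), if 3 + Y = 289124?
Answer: -206252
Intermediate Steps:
E(o, T) = (-189 + o)*(562 + T) (E(o, T) = (o - 189)*(T + 562) = (-189 + o)*(562 + T))
Y = 289121 (Y = -3 + 289124 = 289121)
Y + E(-410, 265) = 289121 + (-106218 - 189*265 + 562*(-410) + 265*(-410)) = 289121 + (-106218 - 50085 - 230420 - 108650) = 289121 - 495373 = -206252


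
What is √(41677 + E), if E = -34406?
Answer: √7271 ≈ 85.270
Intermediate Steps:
√(41677 + E) = √(41677 - 34406) = √7271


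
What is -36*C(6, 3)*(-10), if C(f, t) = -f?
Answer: -2160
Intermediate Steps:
-36*C(6, 3)*(-10) = -(-36)*6*(-10) = -36*(-6)*(-10) = 216*(-10) = -2160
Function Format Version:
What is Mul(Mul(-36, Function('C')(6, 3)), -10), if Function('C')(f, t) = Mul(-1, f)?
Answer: -2160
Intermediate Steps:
Mul(Mul(-36, Function('C')(6, 3)), -10) = Mul(Mul(-36, Mul(-1, 6)), -10) = Mul(Mul(-36, -6), -10) = Mul(216, -10) = -2160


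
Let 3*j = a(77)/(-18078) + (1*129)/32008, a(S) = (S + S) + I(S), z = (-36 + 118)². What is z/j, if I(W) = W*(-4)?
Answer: 5836169333664/3630647 ≈ 1.6075e+6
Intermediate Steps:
z = 6724 (z = 82² = 6724)
I(W) = -4*W
a(S) = -2*S (a(S) = (S + S) - 4*S = 2*S - 4*S = -2*S)
j = 3630647/867960936 (j = (-2*77/(-18078) + (1*129)/32008)/3 = (-154*(-1/18078) + 129*(1/32008))/3 = (77/9039 + 129/32008)/3 = (⅓)*(3630647/289320312) = 3630647/867960936 ≈ 0.0041830)
z/j = 6724/(3630647/867960936) = 6724*(867960936/3630647) = 5836169333664/3630647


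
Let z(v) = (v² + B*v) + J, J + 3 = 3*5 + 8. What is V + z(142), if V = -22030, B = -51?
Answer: -9088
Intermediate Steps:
J = 20 (J = -3 + (3*5 + 8) = -3 + (15 + 8) = -3 + 23 = 20)
z(v) = 20 + v² - 51*v (z(v) = (v² - 51*v) + 20 = 20 + v² - 51*v)
V + z(142) = -22030 + (20 + 142² - 51*142) = -22030 + (20 + 20164 - 7242) = -22030 + 12942 = -9088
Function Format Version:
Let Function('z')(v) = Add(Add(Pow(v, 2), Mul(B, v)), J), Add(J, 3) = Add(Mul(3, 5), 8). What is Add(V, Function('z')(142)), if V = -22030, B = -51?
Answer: -9088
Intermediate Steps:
J = 20 (J = Add(-3, Add(Mul(3, 5), 8)) = Add(-3, Add(15, 8)) = Add(-3, 23) = 20)
Function('z')(v) = Add(20, Pow(v, 2), Mul(-51, v)) (Function('z')(v) = Add(Add(Pow(v, 2), Mul(-51, v)), 20) = Add(20, Pow(v, 2), Mul(-51, v)))
Add(V, Function('z')(142)) = Add(-22030, Add(20, Pow(142, 2), Mul(-51, 142))) = Add(-22030, Add(20, 20164, -7242)) = Add(-22030, 12942) = -9088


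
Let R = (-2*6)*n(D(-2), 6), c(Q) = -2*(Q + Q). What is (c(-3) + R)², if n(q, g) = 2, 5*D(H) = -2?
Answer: 144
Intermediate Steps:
D(H) = -⅖ (D(H) = (⅕)*(-2) = -⅖)
c(Q) = -4*Q
R = -24 (R = -2*6*2 = -12*2 = -24)
(c(-3) + R)² = (-4*(-3) - 24)² = (12 - 24)² = (-12)² = 144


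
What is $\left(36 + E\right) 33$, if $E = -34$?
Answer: $66$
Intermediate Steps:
$\left(36 + E\right) 33 = \left(36 - 34\right) 33 = 2 \cdot 33 = 66$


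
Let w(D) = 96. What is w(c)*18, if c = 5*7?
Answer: 1728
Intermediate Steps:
c = 35
w(c)*18 = 96*18 = 1728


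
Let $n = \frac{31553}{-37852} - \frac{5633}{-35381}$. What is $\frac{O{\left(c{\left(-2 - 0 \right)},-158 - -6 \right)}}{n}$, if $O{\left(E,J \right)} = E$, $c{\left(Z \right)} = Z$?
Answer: $\frac{2678483224}{903156377} \approx 2.9657$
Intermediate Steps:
$n = - \frac{903156377}{1339241612}$ ($n = 31553 \left(- \frac{1}{37852}\right) - - \frac{5633}{35381} = - \frac{31553}{37852} + \frac{5633}{35381} = - \frac{903156377}{1339241612} \approx -0.67438$)
$\frac{O{\left(c{\left(-2 - 0 \right)},-158 - -6 \right)}}{n} = \frac{-2 - 0}{- \frac{903156377}{1339241612}} = \left(-2 + 0\right) \left(- \frac{1339241612}{903156377}\right) = \left(-2\right) \left(- \frac{1339241612}{903156377}\right) = \frac{2678483224}{903156377}$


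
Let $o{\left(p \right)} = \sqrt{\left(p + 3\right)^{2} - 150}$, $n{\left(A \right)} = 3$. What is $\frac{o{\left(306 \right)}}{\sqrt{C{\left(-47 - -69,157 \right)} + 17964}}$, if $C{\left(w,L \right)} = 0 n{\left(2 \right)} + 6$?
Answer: $\frac{\sqrt{190344230}}{5990} \approx 2.3033$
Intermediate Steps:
$C{\left(w,L \right)} = 6$ ($C{\left(w,L \right)} = 0 \cdot 3 + 6 = 0 + 6 = 6$)
$o{\left(p \right)} = \sqrt{-150 + \left(3 + p\right)^{2}}$ ($o{\left(p \right)} = \sqrt{\left(3 + p\right)^{2} - 150} = \sqrt{-150 + \left(3 + p\right)^{2}}$)
$\frac{o{\left(306 \right)}}{\sqrt{C{\left(-47 - -69,157 \right)} + 17964}} = \frac{\sqrt{-150 + \left(3 + 306\right)^{2}}}{\sqrt{6 + 17964}} = \frac{\sqrt{-150 + 309^{2}}}{\sqrt{17970}} = \sqrt{-150 + 95481} \frac{\sqrt{17970}}{17970} = \sqrt{95331} \frac{\sqrt{17970}}{17970} = \frac{\sqrt{190344230}}{5990}$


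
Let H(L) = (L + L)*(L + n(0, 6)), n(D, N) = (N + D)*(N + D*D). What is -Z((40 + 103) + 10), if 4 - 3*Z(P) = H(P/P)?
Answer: 70/3 ≈ 23.333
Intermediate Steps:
n(D, N) = (D + N)*(N + D²)
H(L) = 2*L*(36 + L) (H(L) = (L + L)*(L + (0³ + 6² + 0*6 + 6*0²)) = (2*L)*(L + (0 + 36 + 0 + 6*0)) = (2*L)*(L + (0 + 36 + 0 + 0)) = (2*L)*(L + 36) = (2*L)*(36 + L) = 2*L*(36 + L))
Z(P) = -70/3 (Z(P) = 4/3 - 2*P/P*(36 + P/P)/3 = 4/3 - 2*(36 + 1)/3 = 4/3 - 2*37/3 = 4/3 - ⅓*74 = 4/3 - 74/3 = -70/3)
-Z((40 + 103) + 10) = -1*(-70/3) = 70/3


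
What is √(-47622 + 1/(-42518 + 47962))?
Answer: I*√352844921287/2722 ≈ 218.22*I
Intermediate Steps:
√(-47622 + 1/(-42518 + 47962)) = √(-47622 + 1/5444) = √(-259254167/5444) = I*√352844921287/2722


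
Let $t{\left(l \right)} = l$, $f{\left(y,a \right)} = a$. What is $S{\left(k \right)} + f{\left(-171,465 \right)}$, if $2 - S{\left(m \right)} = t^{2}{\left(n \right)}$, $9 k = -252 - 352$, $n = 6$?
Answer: $431$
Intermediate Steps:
$k = - \frac{604}{9}$ ($k = \frac{-252 - 352}{9} = \frac{1}{9} \left(-604\right) = - \frac{604}{9} \approx -67.111$)
$S{\left(m \right)} = -34$ ($S{\left(m \right)} = 2 - 6^{2} = 2 - 36 = -34$)
$S{\left(k \right)} + f{\left(-171,465 \right)} = -34 + 465 = 431$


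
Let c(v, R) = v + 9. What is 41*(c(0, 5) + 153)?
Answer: 6642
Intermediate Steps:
c(v, R) = 9 + v
41*(c(0, 5) + 153) = 41*((9 + 0) + 153) = 41*(9 + 153) = 41*162 = 6642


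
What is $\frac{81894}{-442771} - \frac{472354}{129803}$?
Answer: $- \frac{219774739816}{57473004113} \approx -3.824$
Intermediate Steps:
$\frac{81894}{-442771} - \frac{472354}{129803} = 81894 \left(- \frac{1}{442771}\right) - \frac{472354}{129803} = - \frac{81894}{442771} - \frac{472354}{129803} = - \frac{219774739816}{57473004113}$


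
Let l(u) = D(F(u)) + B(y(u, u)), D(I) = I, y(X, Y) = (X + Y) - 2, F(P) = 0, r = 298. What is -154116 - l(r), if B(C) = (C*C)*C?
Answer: -209738700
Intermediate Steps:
y(X, Y) = -2 + X + Y
B(C) = C³ (B(C) = C²*C = C³)
l(u) = (-2 + 2*u)³ (l(u) = 0 + (-2 + u + u)³ = 0 + (-2 + 2*u)³ = (-2 + 2*u)³)
-154116 - l(r) = -154116 - 8*(-1 + 298)³ = -154116 - 8*297³ = -154116 - 8*26198073 = -154116 - 1*209584584 = -154116 - 209584584 = -209738700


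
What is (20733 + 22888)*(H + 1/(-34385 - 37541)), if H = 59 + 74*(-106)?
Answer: -24425313341731/71926 ≈ -3.3959e+8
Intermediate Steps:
H = -7785 (H = 59 - 7844 = -7785)
(20733 + 22888)*(H + 1/(-34385 - 37541)) = (20733 + 22888)*(-7785 + 1/(-34385 - 37541)) = 43621*(-7785 + 1/(-71926)) = 43621*(-7785 - 1/71926) = 43621*(-559943911/71926) = -24425313341731/71926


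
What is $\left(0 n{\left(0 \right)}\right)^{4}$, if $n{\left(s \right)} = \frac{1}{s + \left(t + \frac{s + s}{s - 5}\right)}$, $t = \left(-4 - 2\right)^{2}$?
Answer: $0$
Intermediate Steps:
$t = 36$ ($t = \left(-6\right)^{2} = 36$)
$n{\left(s \right)} = \frac{1}{36 + s + \frac{2 s}{-5 + s}}$ ($n{\left(s \right)} = \frac{1}{s + \left(36 + \frac{s + s}{s - 5}\right)} = \frac{1}{s + \left(36 + \frac{2 s}{-5 + s}\right)} = \frac{1}{36 + s + \frac{2 s}{-5 + s}}$)
$\left(0 n{\left(0 \right)}\right)^{4} = \left(0 \frac{-5 + 0}{-180 + 0^{2} + 33 \cdot 0}\right)^{4} = \left(0 \frac{1}{-180 + 0 + 0} \left(-5\right)\right)^{4} = \left(0 \frac{1}{-180} \left(-5\right)\right)^{4} = \left(0 \left(\left(- \frac{1}{180}\right) \left(-5\right)\right)\right)^{4} = \left(0 \cdot \frac{1}{36}\right)^{4} = 0^{4} = 0$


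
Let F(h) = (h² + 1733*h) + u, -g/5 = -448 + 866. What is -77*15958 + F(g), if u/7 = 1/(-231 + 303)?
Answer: -34749785/72 ≈ -4.8264e+5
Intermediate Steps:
u = 7/72 (u = 7/(-231 + 303) = 7/72 ≈ 0.097222)
g = -2090 (g = -5*(-448 + 866) = -5*418 = -2090)
F(h) = 7/72 + h² + 1733*h (F(h) = (h² + 1733*h) + 7/72 = 7/72 + h² + 1733*h)
-77*15958 + F(g) = -77*15958 + (7/72 + (-2090)² + 1733*(-2090)) = -1228766 + (7/72 + 4368100 - 3621970) = -1228766 + 53721367/72 = -34749785/72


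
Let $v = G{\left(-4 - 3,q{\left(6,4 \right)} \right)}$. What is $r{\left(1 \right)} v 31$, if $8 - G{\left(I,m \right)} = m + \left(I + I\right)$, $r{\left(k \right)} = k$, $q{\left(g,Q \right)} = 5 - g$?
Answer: $713$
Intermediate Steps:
$G{\left(I,m \right)} = 8 - m - 2 I$ ($G{\left(I,m \right)} = 8 - \left(m + \left(I + I\right)\right) = 8 - \left(m + 2 I\right) = 8 - m - 2 I$)
$v = 23$ ($v = 8 - \left(5 - 6\right) - 2 \left(-4 - 3\right) = 8 - -1 - -14 = 8 + 1 + 14 = 23$)
$r{\left(1 \right)} v 31 = 1 \cdot 23 \cdot 31 = 23 \cdot 31 = 713$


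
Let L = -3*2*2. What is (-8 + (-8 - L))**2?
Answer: 16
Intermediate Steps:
L = -12 (L = -6*2 = -12)
(-8 + (-8 - L))**2 = (-8 + (-8 - 1*(-12)))**2 = (-8 + (-8 + 12))**2 = (-8 + 4)**2 = (-4)**2 = 16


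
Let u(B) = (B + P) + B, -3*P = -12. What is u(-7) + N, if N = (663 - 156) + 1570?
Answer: 2067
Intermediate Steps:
P = 4 (P = -⅓*(-12) = 4)
N = 2077 (N = 507 + 1570 = 2077)
u(B) = 4 + 2*B (u(B) = (B + 4) + B = (4 + B) + B = 4 + 2*B)
u(-7) + N = (4 + 2*(-7)) + 2077 = (4 - 14) + 2077 = -10 + 2077 = 2067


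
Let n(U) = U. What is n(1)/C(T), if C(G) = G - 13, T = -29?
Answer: -1/42 ≈ -0.023810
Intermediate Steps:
C(G) = -13 + G
n(1)/C(T) = 1/(-13 - 29) = 1/(-42) = 1*(-1/42) = -1/42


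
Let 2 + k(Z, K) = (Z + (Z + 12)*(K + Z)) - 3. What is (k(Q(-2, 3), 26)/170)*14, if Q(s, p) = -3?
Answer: 1393/85 ≈ 16.388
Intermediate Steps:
k(Z, K) = -5 + Z + (12 + Z)*(K + Z) (k(Z, K) = -2 + ((Z + (Z + 12)*(K + Z)) - 3) = -2 + ((Z + (12 + Z)*(K + Z)) - 3) = -2 + (-3 + Z + (12 + Z)*(K + Z)) = -5 + Z + (12 + Z)*(K + Z))
(k(Q(-2, 3), 26)/170)*14 = ((-5 + (-3)² + 12*26 + 13*(-3) + 26*(-3))/170)*14 = ((-5 + 9 + 312 - 39 - 78)*(1/170))*14 = (199*(1/170))*14 = (199/170)*14 = 1393/85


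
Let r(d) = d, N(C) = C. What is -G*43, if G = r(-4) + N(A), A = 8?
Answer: -172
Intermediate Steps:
G = 4 (G = -4 + 8 = 4)
-G*43 = -1*4*43 = -4*43 = -172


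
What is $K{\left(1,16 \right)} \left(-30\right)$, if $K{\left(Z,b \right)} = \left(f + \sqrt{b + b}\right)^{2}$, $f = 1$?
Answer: $-990 - 240 \sqrt{2} \approx -1329.4$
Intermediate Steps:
$K{\left(Z,b \right)} = \left(1 + \sqrt{2} \sqrt{b}\right)^{2}$ ($K{\left(Z,b \right)} = \left(1 + \sqrt{b + b}\right)^{2} = \left(1 + \sqrt{2 b}\right)^{2} = \left(1 + \sqrt{2} \sqrt{b}\right)^{2}$)
$K{\left(1,16 \right)} \left(-30\right) = \left(1 + \sqrt{2} \sqrt{16}\right)^{2} \left(-30\right) = \left(1 + \sqrt{2} \cdot 4\right)^{2} \left(-30\right) = \left(1 + 4 \sqrt{2}\right)^{2} \left(-30\right) = - 30 \left(1 + 4 \sqrt{2}\right)^{2}$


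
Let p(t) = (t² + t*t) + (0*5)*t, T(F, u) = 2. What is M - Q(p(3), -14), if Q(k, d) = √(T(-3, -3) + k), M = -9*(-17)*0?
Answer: -2*√5 ≈ -4.4721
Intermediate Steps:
p(t) = 2*t² (p(t) = (t² + t²) + 0*t = 2*t² + 0 = 2*t²)
M = 0 (M = 153*0 = 0)
Q(k, d) = √(2 + k)
M - Q(p(3), -14) = 0 - √(2 + 2*3²) = 0 - √(2 + 2*9) = 0 - √(2 + 18) = 0 - √20 = 0 - 2*√5 = -2*√5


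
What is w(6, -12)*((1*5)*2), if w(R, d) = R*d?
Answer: -720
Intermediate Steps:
w(6, -12)*((1*5)*2) = (6*(-12))*((1*5)*2) = -360*2 = -72*10 = -720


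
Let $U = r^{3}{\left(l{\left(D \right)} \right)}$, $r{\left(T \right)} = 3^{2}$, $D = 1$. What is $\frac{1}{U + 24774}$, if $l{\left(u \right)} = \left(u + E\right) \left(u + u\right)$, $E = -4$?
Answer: $\frac{1}{25503} \approx 3.9211 \cdot 10^{-5}$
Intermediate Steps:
$l{\left(u \right)} = 2 u \left(-4 + u\right)$ ($l{\left(u \right)} = \left(u - 4\right) \left(u + u\right) = \left(-4 + u\right) 2 u = 2 u \left(-4 + u\right)$)
$r{\left(T \right)} = 9$
$U = 729$ ($U = 9^{3} = 729$)
$\frac{1}{U + 24774} = \frac{1}{729 + 24774} = \frac{1}{25503}$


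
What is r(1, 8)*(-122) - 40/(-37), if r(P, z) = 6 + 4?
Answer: -45100/37 ≈ -1218.9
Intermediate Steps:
r(P, z) = 10
r(1, 8)*(-122) - 40/(-37) = 10*(-122) - 40/(-37) = -1220 - 40*(-1/37) = -1220 + 40/37 = -45100/37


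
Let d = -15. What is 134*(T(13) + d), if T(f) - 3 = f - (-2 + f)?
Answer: -1340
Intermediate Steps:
T(f) = 5 (T(f) = 3 + (f - (-2 + f)) = 3 + (f + (2 - f)) = 3 + 2 = 5)
134*(T(13) + d) = 134*(5 - 15) = 134*(-10) = -1340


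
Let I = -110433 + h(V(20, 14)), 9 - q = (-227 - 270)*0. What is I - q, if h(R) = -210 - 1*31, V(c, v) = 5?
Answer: -110683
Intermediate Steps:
h(R) = -241 (h(R) = -210 - 31 = -241)
q = 9 (q = 9 - (-227 - 270)*0 = 9 - (-497)*0 = 9 - 1*0 = 9 + 0 = 9)
I = -110674 (I = -110433 - 241 = -110674)
I - q = -110674 - 1*9 = -110674 - 9 = -110683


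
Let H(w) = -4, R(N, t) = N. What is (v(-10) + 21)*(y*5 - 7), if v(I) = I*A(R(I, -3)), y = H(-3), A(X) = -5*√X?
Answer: -567 - 1350*I*√10 ≈ -567.0 - 4269.1*I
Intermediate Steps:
y = -4
v(I) = -5*I^(3/2) (v(I) = I*(-5*√I) = -5*I^(3/2))
(v(-10) + 21)*(y*5 - 7) = (-(-50)*I*√10 + 21)*(-4*5 - 7) = (-(-50)*I*√10 + 21)*(-20 - 7) = (50*I*√10 + 21)*(-27) = (21 + 50*I*√10)*(-27) = -567 - 1350*I*√10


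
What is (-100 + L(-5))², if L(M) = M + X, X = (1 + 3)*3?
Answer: 8649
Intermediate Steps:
X = 12 (X = 4*3 = 12)
L(M) = 12 + M (L(M) = M + 12 = 12 + M)
(-100 + L(-5))² = (-100 + (12 - 5))² = (-100 + 7)² = (-93)² = 8649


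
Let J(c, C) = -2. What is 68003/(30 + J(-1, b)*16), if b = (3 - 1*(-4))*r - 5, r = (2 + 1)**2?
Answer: -68003/2 ≈ -34002.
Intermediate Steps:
r = 9 (r = 3**2 = 9)
b = 58 (b = (3 - 1*(-4))*9 - 5 = (3 + 4)*9 - 5 = 7*9 - 5 = 63 - 5 = 58)
68003/(30 + J(-1, b)*16) = 68003/(30 - 2*16) = 68003/(30 - 32) = 68003/(-2) = 68003*(-1/2) = -68003/2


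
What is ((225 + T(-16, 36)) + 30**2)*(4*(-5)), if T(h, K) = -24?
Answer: -22020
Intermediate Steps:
((225 + T(-16, 36)) + 30**2)*(4*(-5)) = ((225 - 24) + 30**2)*(4*(-5)) = (201 + 900)*(-20) = 1101*(-20) = -22020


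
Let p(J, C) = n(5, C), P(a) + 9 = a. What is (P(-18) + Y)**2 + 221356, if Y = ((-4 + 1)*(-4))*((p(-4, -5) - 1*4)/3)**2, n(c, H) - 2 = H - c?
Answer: 248581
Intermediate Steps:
P(a) = -9 + a
n(c, H) = 2 + H - c (n(c, H) = 2 + (H - c) = 2 + H - c)
p(J, C) = -3 + C (p(J, C) = 2 + C - 1*5 = 2 + C - 5 = -3 + C)
Y = 192 (Y = ((-4 + 1)*(-4))*(((-3 - 5) - 1*4)/3)**2 = (-3*(-4))*((-8 - 4)*(1/3))**2 = 12*(-12*1/3)**2 = 12*(-4)**2 = 12*16 = 192)
(P(-18) + Y)**2 + 221356 = ((-9 - 18) + 192)**2 + 221356 = (-27 + 192)**2 + 221356 = 165**2 + 221356 = 27225 + 221356 = 248581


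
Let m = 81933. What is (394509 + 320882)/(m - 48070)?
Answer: 715391/33863 ≈ 21.126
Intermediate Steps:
(394509 + 320882)/(m - 48070) = (394509 + 320882)/(81933 - 48070) = 715391/33863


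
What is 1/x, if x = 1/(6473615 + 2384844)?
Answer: 8858459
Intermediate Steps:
x = 1/8858459 ≈ 1.1289e-7
1/x = 1/(1/8858459) = 8858459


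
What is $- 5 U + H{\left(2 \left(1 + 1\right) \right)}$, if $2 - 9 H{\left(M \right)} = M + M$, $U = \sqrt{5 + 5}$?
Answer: $- \frac{2}{3} - 5 \sqrt{10} \approx -16.478$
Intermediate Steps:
$U = \sqrt{10} \approx 3.1623$
$H{\left(M \right)} = \frac{2}{9} - \frac{2 M}{9}$ ($H{\left(M \right)} = \frac{2}{9} - \frac{M + M}{9} = \frac{2}{9} - \frac{2 M}{9}$)
$- 5 U + H{\left(2 \left(1 + 1\right) \right)} = - 5 \sqrt{10} + \left(\frac{2}{9} - \frac{2 \cdot 2 \left(1 + 1\right)}{9}\right) = - 5 \sqrt{10} + \left(\frac{2}{9} - \frac{2 \cdot 2 \cdot 2}{9}\right) = - 5 \sqrt{10} + \left(\frac{2}{9} - \frac{8}{9}\right) = - 5 \sqrt{10} - \frac{2}{3} = - \frac{2}{3} - 5 \sqrt{10}$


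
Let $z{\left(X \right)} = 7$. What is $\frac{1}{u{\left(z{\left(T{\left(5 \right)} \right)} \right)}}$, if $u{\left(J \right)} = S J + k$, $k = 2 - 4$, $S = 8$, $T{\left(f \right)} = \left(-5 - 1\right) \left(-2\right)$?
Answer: $\frac{1}{54} \approx 0.018519$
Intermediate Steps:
$T{\left(f \right)} = 12$ ($T{\left(f \right)} = \left(-6\right) \left(-2\right) = 12$)
$k = -2$
$u{\left(J \right)} = -2 + 8 J$ ($u{\left(J \right)} = 8 J - 2 = -2 + 8 J$)
$\frac{1}{u{\left(z{\left(T{\left(5 \right)} \right)} \right)}} = \frac{1}{-2 + 8 \cdot 7} = \frac{1}{-2 + 56} = \frac{1}{54}$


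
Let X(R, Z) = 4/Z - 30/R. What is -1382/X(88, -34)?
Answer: 1033736/343 ≈ 3013.8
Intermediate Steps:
X(R, Z) = -30/R + 4/Z
-1382/X(88, -34) = -1382/(-30/88 + 4/(-34)) = -1382/(-30*1/88 + 4*(-1/34)) = -1382/(-15/44 - 2/17) = -1382/(-343/748) = -1382*(-748/343) = 1033736/343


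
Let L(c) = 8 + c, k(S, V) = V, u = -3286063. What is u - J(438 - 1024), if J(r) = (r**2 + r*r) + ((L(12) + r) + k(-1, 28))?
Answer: -3972317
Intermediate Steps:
J(r) = 48 + r + 2*r**2 (J(r) = (r**2 + r*r) + (((8 + 12) + r) + 28) = (r**2 + r**2) + ((20 + r) + 28) = 2*r**2 + (48 + r) = 48 + r + 2*r**2)
u - J(438 - 1024) = -3286063 - (48 + (438 - 1024) + 2*(438 - 1024)**2) = -3286063 - (48 - 586 + 2*(-586)**2) = -3286063 - (48 - 586 + 2*343396) = -3286063 - (48 - 586 + 686792) = -3286063 - 1*686254 = -3286063 - 686254 = -3972317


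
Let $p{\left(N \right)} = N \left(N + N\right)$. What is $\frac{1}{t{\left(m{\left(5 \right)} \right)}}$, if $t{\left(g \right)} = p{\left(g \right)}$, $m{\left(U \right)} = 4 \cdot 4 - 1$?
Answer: $\frac{1}{450} \approx 0.0022222$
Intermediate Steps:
$m{\left(U \right)} = 15$ ($m{\left(U \right)} = 16 - 1 = 15$)
$p{\left(N \right)} = 2 N^{2}$ ($p{\left(N \right)} = N 2 N = 2 N^{2}$)
$t{\left(g \right)} = 2 g^{2}$
$\frac{1}{t{\left(m{\left(5 \right)} \right)}} = \frac{1}{2 \cdot 15^{2}} = \frac{1}{2 \cdot 225} = \frac{1}{450}$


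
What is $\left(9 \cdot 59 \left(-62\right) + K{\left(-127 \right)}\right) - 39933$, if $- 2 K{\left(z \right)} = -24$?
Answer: $-72843$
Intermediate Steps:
$K{\left(z \right)} = 12$ ($K{\left(z \right)} = \left(- \frac{1}{2}\right) \left(-24\right) = 12$)
$\left(9 \cdot 59 \left(-62\right) + K{\left(-127 \right)}\right) - 39933 = \left(9 \cdot 59 \left(-62\right) + 12\right) - 39933 = \left(531 \left(-62\right) + 12\right) - 39933 = \left(-32922 + 12\right) - 39933 = -32910 - 39933 = -72843$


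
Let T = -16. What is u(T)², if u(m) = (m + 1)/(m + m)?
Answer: 225/1024 ≈ 0.21973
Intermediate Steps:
u(m) = (1 + m)/(2*m) (u(m) = (1 + m)/((2*m)) = (1 + m)*(1/(2*m)) = (1 + m)/(2*m))
u(T)² = ((½)*(1 - 16)/(-16))² = ((½)*(-1/16)*(-15))² = (15/32)² = 225/1024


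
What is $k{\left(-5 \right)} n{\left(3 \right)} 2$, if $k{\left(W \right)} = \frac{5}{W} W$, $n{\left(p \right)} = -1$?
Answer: $-10$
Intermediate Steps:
$k{\left(W \right)} = 5$
$k{\left(-5 \right)} n{\left(3 \right)} 2 = 5 \left(-1\right) 2 = \left(-5\right) 2 = -10$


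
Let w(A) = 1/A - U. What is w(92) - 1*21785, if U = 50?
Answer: -2008819/92 ≈ -21835.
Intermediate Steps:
w(A) = -50 + 1/A (w(A) = 1/A - 1*50 = 1/A - 50 = -50 + 1/A)
w(92) - 1*21785 = (-50 + 1/92) - 1*21785 = (-50 + 1/92) - 21785 = -4599/92 - 21785 = -2008819/92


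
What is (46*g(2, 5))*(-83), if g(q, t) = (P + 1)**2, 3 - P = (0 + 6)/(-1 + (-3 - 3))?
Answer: -4413608/49 ≈ -90074.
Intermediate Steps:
P = 27/7 (P = 3 - (0 + 6)/(-1 + (-3 - 3)) = 3 - 6/(-1 - 6) = 3 - 6/(-7) = 3 - 6*(-1)/7 = 3 - 1*(-6/7) = 3 + 6/7 = 27/7 ≈ 3.8571)
g(q, t) = 1156/49 (g(q, t) = (27/7 + 1)**2 = (34/7)**2 = 1156/49)
(46*g(2, 5))*(-83) = (46*(1156/49))*(-83) = (53176/49)*(-83) = -4413608/49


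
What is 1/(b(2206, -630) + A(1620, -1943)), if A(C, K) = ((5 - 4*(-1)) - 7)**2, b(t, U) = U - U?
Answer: 1/4 ≈ 0.25000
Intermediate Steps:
b(t, U) = 0
A(C, K) = 4 (A(C, K) = ((5 + 4) - 7)**2 = (9 - 7)**2 = 2**2 = 4)
1/(b(2206, -630) + A(1620, -1943)) = 1/(0 + 4) = 1/4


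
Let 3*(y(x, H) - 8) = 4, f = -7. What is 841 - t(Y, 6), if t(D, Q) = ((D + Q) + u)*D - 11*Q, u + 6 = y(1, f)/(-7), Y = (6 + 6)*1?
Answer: 779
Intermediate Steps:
Y = 12 (Y = 12*1 = 12)
y(x, H) = 28/3 (y(x, H) = 8 + (1/3)*4 = 8 + 4/3 = 28/3)
u = -22/3 (u = -6 + (28/3)/(-7) = -6 + (28/3)*(-1/7) = -6 - 4/3 = -22/3 ≈ -7.3333)
t(D, Q) = -11*Q + D*(-22/3 + D + Q) (t(D, Q) = ((D + Q) - 22/3)*D - 11*Q = (-22/3 + D + Q)*D - 11*Q = D*(-22/3 + D + Q) - 11*Q = -11*Q + D*(-22/3 + D + Q))
841 - t(Y, 6) = 841 - (12**2 - 11*6 - 22/3*12 + 12*6) = 841 - (144 - 66 - 88 + 72) = 841 - 1*62 = 841 - 62 = 779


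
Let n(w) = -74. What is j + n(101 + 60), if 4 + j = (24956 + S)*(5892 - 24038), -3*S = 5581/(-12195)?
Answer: -16567679034416/36585 ≈ -4.5285e+8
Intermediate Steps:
S = 5581/36585 (S = -5581/(3*(-12195)) = -5581*(-1)/(3*12195) = -⅓*(-5581/12195) = 5581/36585 ≈ 0.15255)
j = -16567676327126/36585 (j = -4 + (24956 + 5581/36585)*(5892 - 24038) = -4 + (913020841/36585)*(-18146) = -4 - 16567676180786/36585 = -16567676327126/36585 ≈ -4.5285e+8)
j + n(101 + 60) = -16567676327126/36585 - 74 = -16567679034416/36585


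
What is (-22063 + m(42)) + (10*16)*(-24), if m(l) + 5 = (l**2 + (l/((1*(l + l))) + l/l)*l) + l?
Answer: -24039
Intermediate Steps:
m(l) = -5 + l**2 + 5*l/2 (m(l) = -5 + ((l**2 + (l/((1*(l + l))) + l/l)*l) + l) = -5 + ((l**2 + (l/((1*(2*l))) + 1)*l) + l) = -5 + ((l**2 + (l/((2*l)) + 1)*l) + l) = -5 + ((l**2 + (l*(1/(2*l)) + 1)*l) + l) = -5 + ((l**2 + (1/2 + 1)*l) + l) = -5 + ((l**2 + 3*l/2) + l) = -5 + (l**2 + 5*l/2) = -5 + l**2 + 5*l/2)
(-22063 + m(42)) + (10*16)*(-24) = (-22063 + (-5 + 42**2 + (5/2)*42)) + (10*16)*(-24) = (-22063 + (-5 + 1764 + 105)) + 160*(-24) = (-22063 + 1864) - 3840 = -20199 - 3840 = -24039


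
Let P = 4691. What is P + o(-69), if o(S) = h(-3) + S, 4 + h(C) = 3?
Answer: 4621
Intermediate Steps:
h(C) = -1 (h(C) = -4 + 3 = -1)
o(S) = -1 + S
P + o(-69) = 4691 + (-1 - 69) = 4691 - 70 = 4621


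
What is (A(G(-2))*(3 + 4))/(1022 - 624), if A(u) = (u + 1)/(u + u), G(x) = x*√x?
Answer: 7/796 + 7*I*√2/3184 ≈ 0.008794 + 0.0031091*I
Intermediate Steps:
G(x) = x^(3/2)
A(u) = (1 + u)/(2*u) (A(u) = (1 + u)/((2*u)) = (1 + u)*(1/(2*u)) = (1 + u)/(2*u))
(A(G(-2))*(3 + 4))/(1022 - 624) = (((1 + (-2)^(3/2))/(2*((-2)^(3/2))))*(3 + 4))/(1022 - 624) = (((1 - 2*I*√2)/(2*((-2*I*√2))))*7)/398 = (((I*√2/4)*(1 - 2*I*√2)/2)*7)*(1/398) = ((I*√2*(1 - 2*I*√2)/8)*7)*(1/398) = (7*I*√2*(1 - 2*I*√2)/8)*(1/398) = 7*I*√2*(1 - 2*I*√2)/3184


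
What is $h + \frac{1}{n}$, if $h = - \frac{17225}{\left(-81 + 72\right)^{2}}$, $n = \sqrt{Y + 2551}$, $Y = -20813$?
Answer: $- \frac{17225}{81} - \frac{i \sqrt{18262}}{18262} \approx -212.65 - 0.0073999 i$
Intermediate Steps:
$n = i \sqrt{18262}$ ($n = \sqrt{-20813 + 2551} = \sqrt{-18262} = i \sqrt{18262} \approx 135.14 i$)
$h = - \frac{17225}{81}$ ($h = - \frac{17225}{\left(-9\right)^{2}} = - \frac{17225}{81} \approx -212.65$)
$h + \frac{1}{n} = - \frac{17225}{81} + \frac{1}{i \sqrt{18262}} = - \frac{17225}{81} - \frac{i \sqrt{18262}}{18262}$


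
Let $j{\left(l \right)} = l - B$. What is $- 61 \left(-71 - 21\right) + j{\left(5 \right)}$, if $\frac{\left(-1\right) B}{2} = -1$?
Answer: $5615$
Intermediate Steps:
$B = 2$ ($B = \left(-2\right) \left(-1\right) = 2$)
$j{\left(l \right)} = -2 + l$ ($j{\left(l \right)} = l - 2 = -2 + l$)
$- 61 \left(-71 - 21\right) + j{\left(5 \right)} = - 61 \left(-71 - 21\right) + \left(-2 + 5\right) = - 61 \left(-71 - 21\right) + 3 = \left(-61\right) \left(-92\right) + 3 = 5612 + 3 = 5615$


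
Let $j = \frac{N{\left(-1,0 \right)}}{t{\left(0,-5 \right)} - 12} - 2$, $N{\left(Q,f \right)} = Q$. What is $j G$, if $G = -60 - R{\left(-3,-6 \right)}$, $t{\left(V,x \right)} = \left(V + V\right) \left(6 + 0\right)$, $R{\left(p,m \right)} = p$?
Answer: $\frac{437}{4} \approx 109.25$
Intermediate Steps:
$t{\left(V,x \right)} = 12 V$ ($t{\left(V,x \right)} = 2 V 6 = 12 V$)
$j = - \frac{23}{12}$ ($j = - \frac{1}{12 \cdot 0 - 12} - 2 = - \frac{1}{0 - 12} - 2 = - \frac{1}{-12} - 2 = \left(-1\right) \left(- \frac{1}{12}\right) - 2 = \frac{1}{12} - 2 = - \frac{23}{12} \approx -1.9167$)
$G = -57$ ($G = -60 - -3 = -60 + 3 = -57$)
$j G = \left(- \frac{23}{12}\right) \left(-57\right) = \frac{437}{4}$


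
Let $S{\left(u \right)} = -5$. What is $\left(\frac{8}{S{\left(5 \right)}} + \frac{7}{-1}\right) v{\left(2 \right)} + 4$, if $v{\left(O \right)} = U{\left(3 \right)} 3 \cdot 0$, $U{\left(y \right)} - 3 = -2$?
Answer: $4$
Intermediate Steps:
$U{\left(y \right)} = 1$ ($U{\left(y \right)} = 3 - 2 = 1$)
$v{\left(O \right)} = 0$ ($v{\left(O \right)} = 1 \cdot 3 \cdot 0 = 1 \cdot 0 = 0$)
$\left(\frac{8}{S{\left(5 \right)}} + \frac{7}{-1}\right) v{\left(2 \right)} + 4 = \left(\frac{8}{-5} + \frac{7}{-1}\right) 0 + 4 = \left(8 \left(- \frac{1}{5}\right) + 7 \left(-1\right)\right) 0 + 4 = \left(- \frac{8}{5} - 7\right) 0 + 4 = \left(- \frac{43}{5}\right) 0 + 4 = 0 + 4 = 4$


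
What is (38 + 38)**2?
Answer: 5776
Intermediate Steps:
(38 + 38)**2 = 76**2 = 5776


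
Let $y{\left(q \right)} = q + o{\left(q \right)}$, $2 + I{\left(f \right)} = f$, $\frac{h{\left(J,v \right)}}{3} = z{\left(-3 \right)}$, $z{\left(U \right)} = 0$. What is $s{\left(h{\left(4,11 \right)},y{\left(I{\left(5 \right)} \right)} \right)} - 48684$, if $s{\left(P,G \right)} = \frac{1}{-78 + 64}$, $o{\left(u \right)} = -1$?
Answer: $- \frac{681577}{14} \approx -48684.0$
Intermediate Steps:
$h{\left(J,v \right)} = 0$ ($h{\left(J,v \right)} = 3 \cdot 0 = 0$)
$I{\left(f \right)} = -2 + f$
$y{\left(q \right)} = -1 + q$ ($y{\left(q \right)} = q - 1 = -1 + q$)
$s{\left(P,G \right)} = - \frac{1}{14}$ ($s{\left(P,G \right)} = \frac{1}{-14} = - \frac{1}{14}$)
$s{\left(h{\left(4,11 \right)},y{\left(I{\left(5 \right)} \right)} \right)} - 48684 = - \frac{1}{14} - 48684 = - \frac{681577}{14}$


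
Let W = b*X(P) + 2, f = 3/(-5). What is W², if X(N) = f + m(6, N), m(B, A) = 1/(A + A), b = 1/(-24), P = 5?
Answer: 9409/2304 ≈ 4.0838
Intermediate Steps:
b = -1/24 ≈ -0.041667
f = -⅗ (f = 3*(-⅕) = -⅗ ≈ -0.60000)
m(B, A) = 1/(2*A)
X(N) = -⅗ + 1/(2*N)
W = 97/48 (W = -(5 - 6*5)/(240*5) + 2 = -(5 - 30)/(240*5) + 2 = -(-25)/(240*5) + 2 = -1/24*(-½) + 2 = 1/48 + 2 = 97/48 ≈ 2.0208)
W² = (97/48)² = 9409/2304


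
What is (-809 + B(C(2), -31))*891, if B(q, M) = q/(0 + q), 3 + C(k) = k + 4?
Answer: -719928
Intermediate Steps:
C(k) = 1 + k (C(k) = -3 + (k + 4) = -3 + (4 + k) = 1 + k)
B(q, M) = 1 (B(q, M) = q/q = 1)
(-809 + B(C(2), -31))*891 = (-809 + 1)*891 = -808*891 = -719928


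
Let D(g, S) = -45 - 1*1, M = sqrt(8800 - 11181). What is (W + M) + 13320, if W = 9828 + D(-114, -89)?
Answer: 23102 + I*sqrt(2381) ≈ 23102.0 + 48.795*I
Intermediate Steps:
M = I*sqrt(2381) (M = sqrt(-2381) = I*sqrt(2381) ≈ 48.795*I)
D(g, S) = -46 (D(g, S) = -45 - 1 = -46)
W = 9782 (W = 9828 - 46 = 9782)
(W + M) + 13320 = (9782 + I*sqrt(2381)) + 13320 = 23102 + I*sqrt(2381)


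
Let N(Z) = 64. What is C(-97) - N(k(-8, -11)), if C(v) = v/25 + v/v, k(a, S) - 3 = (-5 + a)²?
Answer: -1672/25 ≈ -66.880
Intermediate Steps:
k(a, S) = 3 + (-5 + a)²
C(v) = 1 + v/25 (C(v) = v*(1/25) + 1 = v/25 + 1 = 1 + v/25)
C(-97) - N(k(-8, -11)) = (1 + (1/25)*(-97)) - 1*64 = (1 - 97/25) - 64 = -72/25 - 64 = -1672/25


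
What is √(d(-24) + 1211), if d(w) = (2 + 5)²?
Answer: 6*√35 ≈ 35.496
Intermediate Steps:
d(w) = 49 (d(w) = 7² = 49)
√(d(-24) + 1211) = √(49 + 1211) = √1260 = 6*√35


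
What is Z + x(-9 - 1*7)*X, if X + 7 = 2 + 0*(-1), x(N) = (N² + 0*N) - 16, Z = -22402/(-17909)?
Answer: -21468398/17909 ≈ -1198.8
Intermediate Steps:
Z = 22402/17909 (Z = -22402*(-1/17909) = 22402/17909 ≈ 1.2509)
x(N) = -16 + N² (x(N) = (N² + 0) - 16 = N² - 16 = -16 + N²)
X = -5 (X = -7 + (2 + 0*(-1)) = -7 + (2 + 0) = -7 + 2 = -5)
Z + x(-9 - 1*7)*X = 22402/17909 + (-16 + (-9 - 1*7)²)*(-5) = 22402/17909 + (-16 + (-9 - 7)²)*(-5) = 22402/17909 + (-16 + (-16)²)*(-5) = 22402/17909 + (-16 + 256)*(-5) = 22402/17909 + 240*(-5) = 22402/17909 - 1200 = -21468398/17909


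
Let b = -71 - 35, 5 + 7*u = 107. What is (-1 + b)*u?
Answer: -10914/7 ≈ -1559.1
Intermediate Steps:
u = 102/7 (u = -5/7 + (⅐)*107 = -5/7 + 107/7 = 102/7 ≈ 14.571)
b = -106
(-1 + b)*u = (-1 - 106)*(102/7) = -107*102/7 = -10914/7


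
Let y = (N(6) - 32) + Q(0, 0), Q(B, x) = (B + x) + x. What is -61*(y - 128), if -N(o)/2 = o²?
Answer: 14152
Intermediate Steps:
Q(B, x) = B + 2*x
N(o) = -2*o²
y = -104 (y = (-2*6² - 32) + (0 + 2*0) = (-2*36 - 32) + (0 + 0) = (-72 - 32) + 0 = -104 + 0 = -104)
-61*(y - 128) = -61*(-104 - 128) = -61*(-232) = 14152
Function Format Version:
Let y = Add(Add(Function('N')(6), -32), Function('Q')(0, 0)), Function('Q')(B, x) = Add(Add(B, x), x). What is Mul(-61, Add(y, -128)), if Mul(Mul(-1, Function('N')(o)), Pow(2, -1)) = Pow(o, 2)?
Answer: 14152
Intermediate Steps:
Function('Q')(B, x) = Add(B, Mul(2, x))
Function('N')(o) = Mul(-2, Pow(o, 2))
y = -104 (y = Add(Add(Mul(-2, Pow(6, 2)), -32), Add(0, Mul(2, 0))) = Add(Add(Mul(-2, 36), -32), Add(0, 0)) = Add(Add(-72, -32), 0) = Add(-104, 0) = -104)
Mul(-61, Add(y, -128)) = Mul(-61, Add(-104, -128)) = Mul(-61, -232) = 14152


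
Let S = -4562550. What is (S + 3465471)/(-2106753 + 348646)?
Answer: 1097079/1758107 ≈ 0.62401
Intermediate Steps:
(S + 3465471)/(-2106753 + 348646) = (-4562550 + 3465471)/(-2106753 + 348646) = -1097079/(-1758107) = -1097079*(-1/1758107) = 1097079/1758107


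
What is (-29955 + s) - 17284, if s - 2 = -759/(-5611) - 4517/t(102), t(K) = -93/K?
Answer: -237248430/5611 ≈ -42283.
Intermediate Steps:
s = 27809599/5611 (s = 2 + (-759/(-5611) - 4517/((-93/102))) = 2 + (-759*(-1/5611) - 4517/((-93*1/102))) = 2 + (759/5611 - 4517/(-31/34)) = 2 + (759/5611 - 4517*(-34/31)) = 2 + (759/5611 + 153578/31) = 2 + 27798377/5611 = 27809599/5611 ≈ 4956.3)
(-29955 + s) - 17284 = (-29955 + 27809599/5611) - 17284 = -140267906/5611 - 17284 = -237248430/5611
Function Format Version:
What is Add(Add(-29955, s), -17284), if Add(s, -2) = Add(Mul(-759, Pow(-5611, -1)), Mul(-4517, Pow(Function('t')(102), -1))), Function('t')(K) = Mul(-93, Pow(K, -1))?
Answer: Rational(-237248430, 5611) ≈ -42283.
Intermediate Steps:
s = Rational(27809599, 5611) (s = Add(2, Add(Mul(-759, Pow(-5611, -1)), Mul(-4517, Pow(Mul(-93, Pow(102, -1)), -1)))) = Add(2, Add(Mul(-759, Rational(-1, 5611)), Mul(-4517, Pow(Mul(-93, Rational(1, 102)), -1)))) = Add(2, Add(Rational(759, 5611), Mul(-4517, Pow(Rational(-31, 34), -1)))) = Add(2, Add(Rational(759, 5611), Mul(-4517, Rational(-34, 31)))) = Add(2, Add(Rational(759, 5611), Rational(153578, 31))) = Add(2, Rational(27798377, 5611)) = Rational(27809599, 5611) ≈ 4956.3)
Add(Add(-29955, s), -17284) = Add(Add(-29955, Rational(27809599, 5611)), -17284) = Add(Rational(-140267906, 5611), -17284) = Rational(-237248430, 5611)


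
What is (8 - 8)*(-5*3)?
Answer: 0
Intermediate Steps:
(8 - 8)*(-5*3) = 0*(-15) = 0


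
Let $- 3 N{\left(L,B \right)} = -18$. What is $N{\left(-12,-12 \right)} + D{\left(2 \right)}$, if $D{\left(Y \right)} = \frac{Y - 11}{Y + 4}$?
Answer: $\frac{9}{2} \approx 4.5$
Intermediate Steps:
$N{\left(L,B \right)} = 6$ ($N{\left(L,B \right)} = \left(- \frac{1}{3}\right) \left(-18\right) = 6$)
$D{\left(Y \right)} = \frac{-11 + Y}{4 + Y}$
$N{\left(-12,-12 \right)} + D{\left(2 \right)} = 6 + \frac{-11 + 2}{4 + 2} = 6 + \frac{1}{6} \left(-9\right) = 6 - \frac{3}{2} = \frac{9}{2}$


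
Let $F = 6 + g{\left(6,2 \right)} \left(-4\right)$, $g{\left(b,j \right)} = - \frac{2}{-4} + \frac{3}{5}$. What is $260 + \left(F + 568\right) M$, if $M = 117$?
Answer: $\frac{334516}{5} \approx 66903.0$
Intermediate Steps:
$g{\left(b,j \right)} = \frac{11}{10}$ ($g{\left(b,j \right)} = \left(-2\right) \left(- \frac{1}{4}\right) + 3 \cdot \frac{1}{5} = \frac{1}{2} + \frac{3}{5} = \frac{11}{10}$)
$F = \frac{8}{5}$ ($F = 6 + \frac{11}{10} \left(-4\right) = 6 - \frac{22}{5} = \frac{8}{5} \approx 1.6$)
$260 + \left(F + 568\right) M = 260 + \left(\frac{8}{5} + 568\right) 117 = 260 + \frac{2848}{5} \cdot 117 = 260 + \frac{333216}{5} = \frac{334516}{5}$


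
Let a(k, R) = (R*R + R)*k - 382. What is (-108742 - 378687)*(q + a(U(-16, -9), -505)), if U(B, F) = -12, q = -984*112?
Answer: 1542629922070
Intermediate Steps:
q = -110208
a(k, R) = -382 + k*(R + R²) (a(k, R) = (R² + R)*k - 382 = (R + R²)*k - 382 = k*(R + R²) - 382 = -382 + k*(R + R²))
(-108742 - 378687)*(q + a(U(-16, -9), -505)) = (-108742 - 378687)*(-110208 + (-382 - 505*(-12) - 12*(-505)²)) = -487429*(-110208 + (-382 + 6060 - 12*255025)) = -487429*(-110208 + (-382 + 6060 - 3060300)) = -487429*(-110208 - 3054622) = -487429*(-3164830) = 1542629922070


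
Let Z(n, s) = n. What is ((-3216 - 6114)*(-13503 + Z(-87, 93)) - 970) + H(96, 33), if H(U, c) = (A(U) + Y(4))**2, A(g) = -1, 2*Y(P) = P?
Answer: 126793731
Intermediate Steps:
Y(P) = P/2
H(U, c) = 1 (H(U, c) = (-1 + (1/2)*4)**2 = (-1 + 2)**2 = 1**2 = 1)
((-3216 - 6114)*(-13503 + Z(-87, 93)) - 970) + H(96, 33) = ((-3216 - 6114)*(-13503 - 87) - 970) + 1 = (-9330*(-13590) - 970) + 1 = (126794700 - 970) + 1 = 126793730 + 1 = 126793731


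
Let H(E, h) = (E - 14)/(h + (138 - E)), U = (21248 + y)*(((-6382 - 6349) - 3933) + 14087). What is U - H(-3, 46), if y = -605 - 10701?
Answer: -281825873/11 ≈ -2.5621e+7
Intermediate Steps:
y = -11306
U = -25620534 (U = (21248 - 11306)*(((-6382 - 6349) - 3933) + 14087) = 9942*((-12731 - 3933) + 14087) = 9942*(-16664 + 14087) = 9942*(-2577) = -25620534)
H(E, h) = (-14 + E)/(138 + h - E)
U - H(-3, 46) = -25620534 - (-14 - 3)/(138 + 46 - 1*(-3)) = -25620534 - (-17)/(138 + 46 + 3) = -25620534 - (-17)/187 = -25620534 - 1*(-1/11) = -25620534 + 1/11 = -281825873/11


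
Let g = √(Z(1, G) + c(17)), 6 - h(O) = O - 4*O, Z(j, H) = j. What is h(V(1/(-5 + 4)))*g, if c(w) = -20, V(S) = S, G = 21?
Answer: 3*I*√19 ≈ 13.077*I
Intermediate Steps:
h(O) = 6 + 3*O (h(O) = 6 - (O - 4*O) = 6 - (-3)*O = 6 + 3*O)
g = I*√19 (g = √(1 - 20) = √(-19) = I*√19 ≈ 4.3589*I)
h(V(1/(-5 + 4)))*g = (6 + 3/(-5 + 4))*(I*√19) = (6 + 3/(-1))*(I*√19) = (6 + 3*(-1))*(I*√19) = (6 - 3)*(I*√19) = 3*(I*√19) = 3*I*√19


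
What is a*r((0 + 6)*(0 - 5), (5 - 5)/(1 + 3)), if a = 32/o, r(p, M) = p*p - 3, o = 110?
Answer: 14352/55 ≈ 260.95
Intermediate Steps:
r(p, M) = -3 + p² (r(p, M) = p² - 3 = -3 + p²)
a = 16/55 (a = 32/110 = 32*(1/110) = 16/55 ≈ 0.29091)
a*r((0 + 6)*(0 - 5), (5 - 5)/(1 + 3)) = 16*(-3 + ((0 + 6)*(0 - 5))²)/55 = 16*(-3 + (6*(-5))²)/55 = 16*(-3 + (-30)²)/55 = 16*(-3 + 900)/55 = (16/55)*897 = 14352/55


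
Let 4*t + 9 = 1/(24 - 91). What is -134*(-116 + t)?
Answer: 15846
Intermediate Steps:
t = -151/67 (t = -9/4 + 1/(4*(24 - 91)) = -9/4 + (¼)/(-67) = -9/4 + (¼)*(-1/67) = -9/4 - 1/268 = -151/67 ≈ -2.2537)
-134*(-116 + t) = -134*(-116 - 151/67) = -134*(-7923/67) = 15846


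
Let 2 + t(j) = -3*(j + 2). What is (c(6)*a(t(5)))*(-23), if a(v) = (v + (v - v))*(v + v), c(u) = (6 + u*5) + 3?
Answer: -949026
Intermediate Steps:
t(j) = -8 - 3*j (t(j) = -2 - 3*(j + 2) = -2 - 3*(2 + j) = -2 + (-6 - 3*j) = -8 - 3*j)
c(u) = 9 + 5*u (c(u) = (6 + 5*u) + 3 = 9 + 5*u)
a(v) = 2*v² (a(v) = (v + 0)*(2*v) = v*(2*v) = 2*v²)
(c(6)*a(t(5)))*(-23) = ((9 + 5*6)*(2*(-8 - 3*5)²))*(-23) = ((9 + 30)*(2*(-8 - 15)²))*(-23) = (39*(2*(-23)²))*(-23) = (39*(2*529))*(-23) = (39*1058)*(-23) = 41262*(-23) = -949026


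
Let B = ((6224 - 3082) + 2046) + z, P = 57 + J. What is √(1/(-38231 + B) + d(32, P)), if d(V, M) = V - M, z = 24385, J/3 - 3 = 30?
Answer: I*√1032796466/2886 ≈ 11.136*I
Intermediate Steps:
J = 99 (J = 9 + 3*30 = 9 + 90 = 99)
P = 156 (P = 57 + 99 = 156)
B = 29573 (B = ((6224 - 3082) + 2046) + 24385 = (3142 + 2046) + 24385 = 5188 + 24385 = 29573)
√(1/(-38231 + B) + d(32, P)) = √(1/(-38231 + 29573) + (32 - 1*156)) = √(1/(-8658) + (32 - 156)) = √(-1/8658 - 124) = √(-1073593/8658) = I*√1032796466/2886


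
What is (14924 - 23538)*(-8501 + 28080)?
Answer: -168653506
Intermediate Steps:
(14924 - 23538)*(-8501 + 28080) = -8614*19579 = -168653506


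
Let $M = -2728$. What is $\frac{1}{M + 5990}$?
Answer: $\frac{1}{3262} \approx 0.00030656$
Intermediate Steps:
$\frac{1}{M + 5990} = \frac{1}{-2728 + 5990} = \frac{1}{3262}$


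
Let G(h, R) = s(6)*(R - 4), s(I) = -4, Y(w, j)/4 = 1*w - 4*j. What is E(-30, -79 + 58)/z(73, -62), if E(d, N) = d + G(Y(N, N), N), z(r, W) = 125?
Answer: 14/25 ≈ 0.56000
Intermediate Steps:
Y(w, j) = -16*j + 4*w (Y(w, j) = 4*(1*w - 4*j) = 4*(w - 4*j) = -16*j + 4*w)
G(h, R) = 16 - 4*R (G(h, R) = -4*(R - 4) = -4*(-4 + R) = 16 - 4*R)
E(d, N) = 16 + d - 4*N (E(d, N) = d + (16 - 4*N) = 16 + d - 4*N)
E(-30, -79 + 58)/z(73, -62) = (16 - 30 - 4*(-79 + 58))/125 = (16 - 30 - 4*(-21))*(1/125) = (16 - 30 + 84)*(1/125) = 70*(1/125) = 14/25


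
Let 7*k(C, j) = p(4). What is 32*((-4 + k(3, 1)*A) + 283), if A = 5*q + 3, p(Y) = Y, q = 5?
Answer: 9440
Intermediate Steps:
k(C, j) = 4/7 (k(C, j) = (1/7)*4 = 4/7)
A = 28 (A = 5*5 + 3 = 25 + 3 = 28)
32*((-4 + k(3, 1)*A) + 283) = 32*((-4 + (4/7)*28) + 283) = 32*((-4 + 16) + 283) = 32*(12 + 283) = 32*295 = 9440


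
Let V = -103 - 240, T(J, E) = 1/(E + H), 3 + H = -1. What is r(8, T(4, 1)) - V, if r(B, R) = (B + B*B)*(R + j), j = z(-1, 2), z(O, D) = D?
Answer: 463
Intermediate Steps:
H = -4 (H = -3 - 1 = -4)
j = 2
T(J, E) = 1/(-4 + E) (T(J, E) = 1/(E - 4) = 1/(-4 + E))
r(B, R) = (2 + R)*(B + B**2) (r(B, R) = (B + B*B)*(R + 2) = (B + B**2)*(2 + R) = (2 + R)*(B + B**2))
V = -343
r(8, T(4, 1)) - V = 8*(2 + 1/(-4 + 1) + 2*8 + 8/(-4 + 1)) - 1*(-343) = 8*(2 + 1/(-3) + 16 + 8/(-3)) + 343 = 8*(2 - 1/3 + 16 + 8*(-1/3)) + 343 = 8*(2 - 1/3 + 16 - 8/3) + 343 = 8*15 + 343 = 120 + 343 = 463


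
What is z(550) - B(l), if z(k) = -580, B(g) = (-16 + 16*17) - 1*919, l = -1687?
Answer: 83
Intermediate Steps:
B(g) = -663 (B(g) = (-16 + 272) - 919 = 256 - 919 = -663)
z(550) - B(l) = -580 - 1*(-663) = -580 + 663 = 83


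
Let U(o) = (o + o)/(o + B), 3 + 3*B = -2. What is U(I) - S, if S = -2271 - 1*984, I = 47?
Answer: 221481/68 ≈ 3257.1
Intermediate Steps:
B = -5/3 (B = -1 + (1/3)*(-2) = -1 - 2/3 = -5/3 ≈ -1.6667)
U(o) = 2*o/(-5/3 + o) (U(o) = (o + o)/(o - 5/3) = (2*o)/(-5/3 + o) = 2*o/(-5/3 + o))
S = -3255 (S = -2271 - 984 = -3255)
U(I) - S = 6*47/(-5 + 3*47) - 1*(-3255) = 6*47/(-5 + 141) + 3255 = 6*47/136 + 3255 = 6*47*(1/136) + 3255 = 141/68 + 3255 = 221481/68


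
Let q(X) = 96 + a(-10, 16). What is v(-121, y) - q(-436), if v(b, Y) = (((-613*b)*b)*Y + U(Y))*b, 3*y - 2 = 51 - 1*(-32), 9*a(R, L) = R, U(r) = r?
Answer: 276921526006/9 ≈ 3.0769e+10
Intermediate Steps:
a(R, L) = R/9
q(X) = 854/9 (q(X) = 96 + (1/9)*(-10) = 96 - 10/9 = 854/9)
y = 85/3 (y = 2/3 + (51 - 1*(-32))/3 = 2/3 + (51 + 32)/3 = 2/3 + (1/3)*83 = 2/3 + 83/3 = 85/3 ≈ 28.333)
v(b, Y) = b*(Y - 613*Y*b**2) (v(b, Y) = (((-613*b)*b)*Y + Y)*b = ((-613*b**2)*Y + Y)*b = (-613*Y*b**2 + Y)*b = (Y - 613*Y*b**2)*b = b*(Y - 613*Y*b**2))
v(-121, y) - q(-436) = (85/3)*(-121)*(1 - 613*(-121)**2) - 1*854/9 = (85/3)*(-121)*(1 - 613*14641) - 854/9 = (85/3)*(-121)*(1 - 8974933) - 854/9 = (85/3)*(-121)*(-8974932) - 854/9 = 30769058540 - 854/9 = 276921526006/9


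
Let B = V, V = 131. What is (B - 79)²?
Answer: 2704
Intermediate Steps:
B = 131
(B - 79)² = (131 - 79)² = 52² = 2704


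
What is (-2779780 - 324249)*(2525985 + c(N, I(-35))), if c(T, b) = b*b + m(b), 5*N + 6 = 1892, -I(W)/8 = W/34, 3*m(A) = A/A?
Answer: -6798096925290436/867 ≈ -7.8409e+12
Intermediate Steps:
m(A) = 1/3 (m(A) = (A/A)/3 = (1/3)*1 = 1/3)
I(W) = -4*W/17 (I(W) = -8*W/34 = -4*W/17)
N = 1886/5 (N = -6/5 + (1/5)*1892 = -6/5 + 1892/5 = 1886/5 ≈ 377.20)
c(T, b) = 1/3 + b**2 (c(T, b) = b*b + 1/3 = b**2 + 1/3 = 1/3 + b**2)
(-2779780 - 324249)*(2525985 + c(N, I(-35))) = (-2779780 - 324249)*(2525985 + (1/3 + (-4/17*(-35))**2)) = -3104029*(2525985 + (1/3 + (140/17)**2)) = -3104029*(2525985 + (1/3 + 19600/289)) = -3104029*(2525985 + 59089/867) = -3104029*2190088084/867 = -6798096925290436/867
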